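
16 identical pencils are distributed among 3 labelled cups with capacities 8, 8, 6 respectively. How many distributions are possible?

By stars and bars, unrestricted non-negative solutions to x_1+…+x_3 = 16 number C(16+2,2) = 153.
Subtract solutions that violate a single cap (substitute x_i' = x_i − (cap_i+1)): x_1 ≥ 9 gives C(9,2) = 36; x_2 ≥ 9 gives C(9,2) = 36; x_3 ≥ 7 gives C(11,2) = 55. Together 127.
Add back pairs where two caps are both exceeded: 0 + 1 + 1 = 2.
By inclusion–exclusion the count is 153 − 127 + 2 = 28.

28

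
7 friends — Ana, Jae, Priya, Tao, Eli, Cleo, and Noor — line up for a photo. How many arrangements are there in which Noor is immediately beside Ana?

Place the 5 others and the Noor-Ana pair as 6 objects in a line; the pair has 2 internal arrangements.
So the count is 2·(6)! = 1440.

1440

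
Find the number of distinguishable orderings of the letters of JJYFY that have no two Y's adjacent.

18

Total arrangements of JJYFY: 5!/(2!·2!) = 30.
If the two Y's are adjacent, glue them into one block, leaving 4 items to arrange: (4)!/(2!) = 12 ways.
Subtracting, 30 − 12 = 18 arrangements keep the Y's apart.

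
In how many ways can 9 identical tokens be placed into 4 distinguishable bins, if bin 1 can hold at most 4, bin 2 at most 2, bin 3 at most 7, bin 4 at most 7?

97

By stars and bars, unrestricted non-negative solutions to x_1+…+x_4 = 9 number C(9+3,3) = 220.
Subtract solutions that violate a single cap (substitute x_i' = x_i − (cap_i+1)): x_1 ≥ 5 gives C(7,3) = 35; x_2 ≥ 3 gives C(9,3) = 84; x_3 ≥ 8 gives C(4,3) = 4; x_4 ≥ 8 gives C(4,3) = 4. Together 127.
Add back pairs where two caps are both exceeded: 4 + 0 + 0 + 0 + 0 + 0 = 4.
By inclusion–exclusion the count is 220 − 127 + 4 = 97.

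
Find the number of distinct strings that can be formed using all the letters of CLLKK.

Letter multiplicities in CLLKK: C×1, K×2, L×2.
So there are 5! / (2!·2!) = 30 distinguishable arrangements.

30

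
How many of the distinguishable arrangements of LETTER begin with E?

Fix E in the first position and arrange the remaining 5 letters.
Those 5 letters have T appearing twice, giving (5)!/(2!) = 60.

60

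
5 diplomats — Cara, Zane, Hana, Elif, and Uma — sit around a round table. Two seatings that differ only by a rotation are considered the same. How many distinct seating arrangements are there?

24

Around a circle, 5 distinct people have 5!/5 = (4)! = 24 rotationally distinct seatings.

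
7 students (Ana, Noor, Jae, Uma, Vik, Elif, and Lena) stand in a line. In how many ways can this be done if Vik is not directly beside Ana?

3600

There are 7! = 5040 arrangements in all. If Vik and Ana are adjacent, merging them into one block gives 2·(6)! = 1440 arrangements.
So 5040 − 1440 = 3600 arrangements keep them apart.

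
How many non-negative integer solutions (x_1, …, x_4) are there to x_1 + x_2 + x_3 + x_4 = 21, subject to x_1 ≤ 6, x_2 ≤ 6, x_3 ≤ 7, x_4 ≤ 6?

Without the upper bounds there are C(24,3) = 2024 ways to split 21 among 4 variables.
Subtract solutions that violate a single cap (substitute x_i' = x_i − (cap_i+1)): x_1 ≥ 7 gives C(17,3) = 680; x_2 ≥ 7 gives C(17,3) = 680; x_3 ≥ 8 gives C(16,3) = 560; x_4 ≥ 7 gives C(17,3) = 680. Together 2600.
Add back pairs where two caps are both exceeded: 120 + 84 + 120 + 84 + 120 + 84 = 612.
Subtract triples: 0 + 1 + 0 + 0 = 1.
By inclusion–exclusion the count is 2024 − 2600 + 612 − 1 = 35.

35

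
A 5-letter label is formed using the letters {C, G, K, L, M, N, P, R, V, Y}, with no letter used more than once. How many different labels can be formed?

This is a permutation of 5 out of 10: P(10,5) = 10!/5!.
That product is 10 × 9 × 8 × 7 × 6 = 30240.

30240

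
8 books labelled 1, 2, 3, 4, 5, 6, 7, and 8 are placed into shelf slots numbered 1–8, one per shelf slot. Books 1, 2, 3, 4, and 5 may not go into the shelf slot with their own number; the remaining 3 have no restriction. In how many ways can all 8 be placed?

Let Aᵢ (for 1 ≤ i ≤ 5) be the placements that put book i in its forbidden shelf slot. Any j of these fix j positions, leaving (8−j)! ways to fill the rest, and there are C(5,j) ways to pick which j.
By inclusion–exclusion, the number of valid placements is Σ_{j=0}^{5} (−1)^j C(5,j)·(8−j)!.
Computing: 40320 − 25200 + 7200 − 1200 + 120 − 6 = 21234.

21234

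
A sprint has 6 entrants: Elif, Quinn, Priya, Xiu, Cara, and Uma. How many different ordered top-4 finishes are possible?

There are 6 choices for 1st place, 5 for 2nd, and so on down to 3 for position 4.
That gives 6 × 5 × 4 × 3 = 360.

360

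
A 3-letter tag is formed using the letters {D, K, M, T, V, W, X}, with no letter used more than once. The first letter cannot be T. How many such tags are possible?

180

The first letter has 7−1 = 6 choices (anything except T).
The remaining 2 letters are filled from the other 6 symbols without repetition: 6 × 5 = 30.
Total: 6 × 30 = 180.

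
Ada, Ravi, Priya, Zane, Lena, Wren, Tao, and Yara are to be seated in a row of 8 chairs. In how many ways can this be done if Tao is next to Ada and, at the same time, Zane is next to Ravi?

2880

Treat {Tao,Ada} as one block (2 orders) and {Zane,Ravi} as another (2 orders).
That leaves 6 units to arrange: 2 × 2 × 6! = 4 × 720 = 2880.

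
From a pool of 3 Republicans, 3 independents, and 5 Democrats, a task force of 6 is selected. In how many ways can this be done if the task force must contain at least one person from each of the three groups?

405

Total 6-person selections from all 11: C(11,6) = 462.
Subtract selections that omit an entire group: no Republicans → C(8,6) = 28; no independents → C(8,6) = 28; no Democrats → C(6,6) = 1.
Add back selections omitting two groups (i.e. drawn from a single group): C(3,6) + C(3,6) + C(5,6) = 0.
By inclusion–exclusion: 462 − 57 + 0 = 405.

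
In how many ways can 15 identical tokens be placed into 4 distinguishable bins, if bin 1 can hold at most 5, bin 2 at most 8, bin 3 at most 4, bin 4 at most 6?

131

Ignoring the caps, the number of non-negative solutions to x_1+…+x_4 = 15 is C(18,3) = 816.
Subtract solutions that violate a single cap (substitute x_i' = x_i − (cap_i+1)): x_1 ≥ 6 gives C(12,3) = 220; x_2 ≥ 9 gives C(9,3) = 84; x_3 ≥ 5 gives C(13,3) = 286; x_4 ≥ 7 gives C(11,3) = 165. Together 755.
Add back pairs where two caps are both exceeded: 1 + 35 + 10 + 4 + 0 + 20 = 70.
By inclusion–exclusion the count is 816 − 755 + 70 = 131.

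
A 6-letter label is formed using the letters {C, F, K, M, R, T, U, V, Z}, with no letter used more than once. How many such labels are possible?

With no repetition, fill the 6 letters in order: 9 choices, then 8, down to 4.
9 × 8 × 7 × 6 × 5 × 4 = 60480.

60480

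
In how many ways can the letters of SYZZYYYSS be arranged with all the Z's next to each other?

Treat the 2 copies of Z as a single block. The multiset to arrange is then {ZZ, S, S, S, Y, Y, Y, Y}, 8 items in all.
That gives (8)!/(4!·3!) = 280 arrangements.

280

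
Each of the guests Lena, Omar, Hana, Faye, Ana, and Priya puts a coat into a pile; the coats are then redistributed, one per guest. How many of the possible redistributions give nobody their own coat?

This is the derangement count D_6: permutations of 6 items with no fixed point.
By inclusion–exclusion this is Σ_{j=0}^{6} (−1)^j C(6,j)·(6−j)!.
Computing: 720 − 720 + 360 − 120 + 30 − 6 + 1 = 265.

265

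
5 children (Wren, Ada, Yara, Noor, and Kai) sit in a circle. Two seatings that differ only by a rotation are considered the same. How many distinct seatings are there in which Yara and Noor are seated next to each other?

12

Glue Yara and Noor into a block (2 internal orders). Seating 4 units around a circle gives (3)! arrangements.
So 2 × (3)! = 2 × 6 = 12.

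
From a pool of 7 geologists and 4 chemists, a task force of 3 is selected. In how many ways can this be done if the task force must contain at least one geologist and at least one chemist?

126

Total 3-person selections from all 11: C(11,3) = 165.
Subtract selections that omit an entire group: no geologists → C(4,3) = 4; no chemists → C(7,3) = 35.
Both groups omitted at once is impossible, so 165 − 39 = 126.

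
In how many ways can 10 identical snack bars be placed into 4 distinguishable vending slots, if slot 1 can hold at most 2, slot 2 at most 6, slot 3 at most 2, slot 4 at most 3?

Ignoring the caps, the number of non-negative solutions to x_1+…+x_4 = 10 is C(13,3) = 286.
Subtract solutions that violate a single cap (substitute x_i' = x_i − (cap_i+1)): x_1 ≥ 3 gives C(10,3) = 120; x_2 ≥ 7 gives C(6,3) = 20; x_3 ≥ 3 gives C(10,3) = 120; x_4 ≥ 4 gives C(9,3) = 84. Together 344.
Add back pairs where two caps are both exceeded: 1 + 35 + 20 + 1 + 0 + 20 = 77.
Subtract triples: 0 + 0 + 1 + 0 = 1.
By inclusion–exclusion the count is 286 − 344 + 77 − 1 = 18.

18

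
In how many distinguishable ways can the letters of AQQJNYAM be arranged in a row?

The 8 letters of AQQJNYAM have repeats: A appearing twice and Q appearing twice.
The number of distinct arrangements is 8!/(2!·2!) = 40320/4 = 10080.

10080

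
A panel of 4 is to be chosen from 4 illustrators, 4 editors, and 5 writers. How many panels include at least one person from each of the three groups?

400

Total 4-person selections from all 13: C(13,4) = 715.
Selections missing a whole group: no illustrators → C(9,4) = 126; no editors → C(9,4) = 126; no writers → C(8,4) = 70.
Add back selections omitting two groups (i.e. drawn from a single group): C(4,4) + C(4,4) + C(5,4) = 7.
By inclusion–exclusion: 715 − 322 + 7 = 400.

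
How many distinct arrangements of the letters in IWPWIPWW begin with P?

With the first slot taken by P, it remains to arrange the other 7 letters (IWWIPWW).
Those 7 letters have I appearing twice and W appearing 4 times, giving (7)!/(4!·2!) = 105.

105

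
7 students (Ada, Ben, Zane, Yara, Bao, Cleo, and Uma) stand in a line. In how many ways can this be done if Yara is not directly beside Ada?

3600

There are 7! = 5040 arrangements in all. If Yara and Ada are adjacent, merging them into one block gives 2·(6)! = 1440 arrangements.
Complementary counting: 5040 − 1440 = 3600.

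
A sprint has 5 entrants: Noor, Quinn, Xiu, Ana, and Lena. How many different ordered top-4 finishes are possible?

120

There are 5 choices for 1st place, 4 for 2nd, and so on down to 2 for position 4.
That gives 5 × 4 × 3 × 2 = 120.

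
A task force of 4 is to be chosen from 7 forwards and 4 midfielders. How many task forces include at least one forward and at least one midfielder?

294

Unrestricted: C(11,4) = 330 ways to pick any 4 of the 11.
Selections missing a whole group: no forwards → C(4,4) = 1; no midfielders → C(7,4) = 35.
Both groups omitted at once is impossible, so 330 − 36 = 294.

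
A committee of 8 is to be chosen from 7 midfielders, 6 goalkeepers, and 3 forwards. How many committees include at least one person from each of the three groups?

11529

Total 8-person selections from all 16: C(16,8) = 12870.
Subtract selections that omit an entire group: no midfielders → C(9,8) = 9; no goalkeepers → C(10,8) = 45; no forwards → C(13,8) = 1287.
Add back selections omitting two groups (i.e. drawn from a single group): C(7,8) + C(6,8) + C(3,8) = 0.
By inclusion–exclusion: 12870 − 1341 + 0 = 11529.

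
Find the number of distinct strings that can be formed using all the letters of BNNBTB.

60

BNNBTB has 6 letters with B appearing 3 times and N appearing twice.
So there are 6! / (3!·2!) = 60 distinguishable arrangements.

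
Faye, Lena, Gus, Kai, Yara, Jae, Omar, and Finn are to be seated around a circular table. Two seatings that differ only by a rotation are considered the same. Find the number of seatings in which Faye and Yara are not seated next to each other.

3600

Without the restriction there are (7)! = 5040 seatings.
Those with Faye next to Yara: fuse the pair into one unit and seat 7 units around a circle — 2·(6)! = 1440.
Subtracting, 5040 − 1440 = 3600.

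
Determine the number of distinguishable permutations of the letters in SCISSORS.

1680

Letter multiplicities in SCISSORS: C×1, I×1, O×1, R×1, S×4.
So there are 8! / (4!) = 1680 distinguishable arrangements.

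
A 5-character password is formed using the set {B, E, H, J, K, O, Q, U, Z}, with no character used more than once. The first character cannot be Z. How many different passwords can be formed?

The first character has 9−1 = 8 choices (anything except Z).
The remaining 4 characters are filled from the other 8 symbols without repetition: 8 × 7 × 6 × 5 = 1680.
Total: 8 × 1680 = 13440.

13440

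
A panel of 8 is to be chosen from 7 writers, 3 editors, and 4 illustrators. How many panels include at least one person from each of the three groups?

With no constraint there are C(14,8) = 3003 possible selections.
Selections missing a whole group: no writers → C(7,8) = 0; no editors → C(11,8) = 165; no illustrators → C(10,8) = 45.
Add back selections omitting two groups (i.e. drawn from a single group): C(7,8) + C(3,8) + C(4,8) = 0.
By inclusion–exclusion: 3003 − 210 + 0 = 2793.

2793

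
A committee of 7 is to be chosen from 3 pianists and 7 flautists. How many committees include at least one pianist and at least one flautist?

Unrestricted: C(10,7) = 120 ways to pick any 7 of the 10.
Subtract selections that omit an entire group: no pianists → C(7,7) = 1; no flautists → C(3,7) = 0.
Both groups omitted at once is impossible, so 120 − 1 = 119.

119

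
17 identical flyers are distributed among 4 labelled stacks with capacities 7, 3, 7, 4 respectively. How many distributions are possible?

34

By stars and bars, unrestricted non-negative solutions to x_1+…+x_4 = 17 number C(17+3,3) = 1140.
Subtract solutions that violate a single cap (substitute x_i' = x_i − (cap_i+1)): x_1 ≥ 8 gives C(12,3) = 220; x_2 ≥ 4 gives C(16,3) = 560; x_3 ≥ 8 gives C(12,3) = 220; x_4 ≥ 5 gives C(15,3) = 455. Together 1455.
Add back pairs where two caps are both exceeded: 56 + 4 + 35 + 56 + 165 + 35 = 351.
Subtract triples: 0 + 1 + 0 + 1 = 2.
By inclusion–exclusion the count is 1140 − 1455 + 351 − 2 = 34.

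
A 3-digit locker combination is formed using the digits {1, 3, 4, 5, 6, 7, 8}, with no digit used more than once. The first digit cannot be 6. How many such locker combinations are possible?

180

The first digit has 7−1 = 6 choices (anything except 6).
The remaining 2 digits are filled from the other 6 symbols without repetition: 6 × 5 = 30.
Total: 6 × 30 = 180.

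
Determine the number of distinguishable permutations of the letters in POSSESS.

The 7 letters of POSSESS have repeats: S appearing 4 times.
Dividing 7! = 5040 by 4! = 24 for the repeated letters gives 210.

210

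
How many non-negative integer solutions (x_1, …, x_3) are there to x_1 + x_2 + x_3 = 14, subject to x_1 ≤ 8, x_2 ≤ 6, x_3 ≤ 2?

6

Ignoring the caps, the number of non-negative solutions to x_1+…+x_3 = 14 is C(16,2) = 120.
Subtract solutions that violate a single cap (substitute x_i' = x_i − (cap_i+1)): x_1 ≥ 9 gives C(7,2) = 21; x_2 ≥ 7 gives C(9,2) = 36; x_3 ≥ 3 gives C(13,2) = 78. Together 135.
Add back pairs where two caps are both exceeded: 0 + 6 + 15 = 21.
By inclusion–exclusion the count is 120 − 135 + 21 = 6.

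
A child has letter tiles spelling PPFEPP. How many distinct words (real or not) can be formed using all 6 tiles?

30

The 6 letters of PPFEPP have repeats: P appearing 4 times.
The number of distinct arrangements is 6!/(4!) = 720/24 = 30.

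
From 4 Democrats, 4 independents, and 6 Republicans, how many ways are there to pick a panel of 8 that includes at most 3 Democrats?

2793

Split by how many Democrats are chosen (0 through 3).
Sum: C(4,0)·C(10,8) + C(4,1)·C(10,7) + C(4,2)·C(10,6) + C(4,3)·C(10,5) = 45 + 480 + 1260 + 1008 = 2793.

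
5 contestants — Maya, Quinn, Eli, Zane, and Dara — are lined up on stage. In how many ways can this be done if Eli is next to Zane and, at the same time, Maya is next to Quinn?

24

Treat {Eli,Zane} as one block (2 orders) and {Maya,Quinn} as another (2 orders).
That leaves 3 units to arrange: 2 × 2 × 3! = 4 × 6 = 24.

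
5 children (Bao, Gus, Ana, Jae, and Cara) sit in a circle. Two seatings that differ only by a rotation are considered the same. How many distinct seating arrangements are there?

24

Seat Bao anywhere (absorbing the rotational symmetry), then permute the other 4: (4)! = 24.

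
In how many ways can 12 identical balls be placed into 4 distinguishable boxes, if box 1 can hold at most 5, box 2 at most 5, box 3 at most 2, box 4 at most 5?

46

Ignoring the caps, the number of non-negative solutions to x_1+…+x_4 = 12 is C(15,3) = 455.
Subtract solutions that violate a single cap (substitute x_i' = x_i − (cap_i+1)): x_1 ≥ 6 gives C(9,3) = 84; x_2 ≥ 6 gives C(9,3) = 84; x_3 ≥ 3 gives C(12,3) = 220; x_4 ≥ 6 gives C(9,3) = 84. Together 472.
Add back pairs where two caps are both exceeded: 1 + 20 + 1 + 20 + 1 + 20 = 63.
By inclusion–exclusion the count is 455 − 472 + 63 = 46.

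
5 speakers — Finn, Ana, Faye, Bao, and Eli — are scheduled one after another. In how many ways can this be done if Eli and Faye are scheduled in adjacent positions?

Glue Eli and Faye into one block (2 internal orders), leaving 4 units to arrange in a row.
So the count is 2·(4)! = 48.

48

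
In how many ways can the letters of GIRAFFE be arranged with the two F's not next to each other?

1800

Total arrangements of GIRAFFE: 7!/(2!) = 2520.
If the two F's are adjacent, glue them into one block, leaving 6 items to arrange: (6)! = 720 ways.
Subtracting, 2520 − 720 = 1800 arrangements keep the F's apart.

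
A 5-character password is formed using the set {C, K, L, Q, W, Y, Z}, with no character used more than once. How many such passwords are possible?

Choose and order 5 of the 7 symbols: the first character has 7 options, the next 6, and so on down to 3.
That product is 7 × 6 × 5 × 4 × 3 = 2520.

2520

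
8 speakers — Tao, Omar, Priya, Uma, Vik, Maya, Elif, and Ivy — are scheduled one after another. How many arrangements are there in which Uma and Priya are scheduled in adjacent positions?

Place the 6 others and the Uma-Priya pair as 7 objects in a line; the pair has 2 internal arrangements.
That gives 2 × 7! = 2 × 5040 = 10080.

10080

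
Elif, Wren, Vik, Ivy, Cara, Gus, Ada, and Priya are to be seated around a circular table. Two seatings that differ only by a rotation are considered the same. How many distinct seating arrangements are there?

5040

Around a circle, 8 distinct people have 8!/8 = (7)! = 5040 rotationally distinct seatings.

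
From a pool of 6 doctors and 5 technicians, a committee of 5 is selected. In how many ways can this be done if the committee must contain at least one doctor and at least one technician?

455

With no constraint there are C(11,5) = 462 possible selections.
Selections missing a whole group: no doctors → C(5,5) = 1; no technicians → C(6,5) = 6.
Both groups omitted at once is impossible, so 462 − 7 = 455.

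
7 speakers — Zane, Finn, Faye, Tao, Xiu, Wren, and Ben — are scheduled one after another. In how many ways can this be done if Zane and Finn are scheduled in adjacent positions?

Place the 5 others and the Zane-Finn pair as 6 objects in a line; the pair has 2 internal arrangements.
That gives 2 × 6! = 2 × 720 = 1440.

1440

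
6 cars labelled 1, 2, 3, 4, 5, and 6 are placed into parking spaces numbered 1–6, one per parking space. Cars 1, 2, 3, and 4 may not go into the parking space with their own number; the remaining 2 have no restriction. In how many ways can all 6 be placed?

362

Let Aᵢ (for 1 ≤ i ≤ 4) be the placements that put car i in its forbidden parking space. Any j of these fix j positions, leaving (6−j)! ways to fill the rest, and there are C(4,j) ways to pick which j.
By inclusion–exclusion, the number of valid placements is Σ_{j=0}^{4} (−1)^j C(4,j)·(6−j)!.
Computing: 720 − 480 + 144 − 24 + 2 = 362.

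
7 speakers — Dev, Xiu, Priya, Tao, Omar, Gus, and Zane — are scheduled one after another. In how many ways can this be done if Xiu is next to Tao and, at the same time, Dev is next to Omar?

Treat {Xiu,Tao} as one block (2 orders) and {Dev,Omar} as another (2 orders).
That leaves 5 units to arrange: 2 × 2 × 5! = 4 × 120 = 480.

480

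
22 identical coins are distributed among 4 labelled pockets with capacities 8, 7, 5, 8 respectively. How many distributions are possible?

83

By stars and bars, unrestricted non-negative solutions to x_1+…+x_4 = 22 number C(22+3,3) = 2300.
Subtract solutions that violate a single cap (substitute x_i' = x_i − (cap_i+1)): x_1 ≥ 9 gives C(16,3) = 560; x_2 ≥ 8 gives C(17,3) = 680; x_3 ≥ 6 gives C(19,3) = 969; x_4 ≥ 9 gives C(16,3) = 560. Together 2769.
Add back pairs where two caps are both exceeded: 56 + 120 + 35 + 165 + 56 + 120 = 552.
By inclusion–exclusion the count is 2300 − 2769 + 552 = 83.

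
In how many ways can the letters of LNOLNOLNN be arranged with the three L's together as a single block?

105

Treat the 3 copies of L as a single block. The multiset to arrange is then {LLL, N, N, N, N, O, O}, 7 items in all.
That gives (7)!/(4!·2!) = 105 arrangements.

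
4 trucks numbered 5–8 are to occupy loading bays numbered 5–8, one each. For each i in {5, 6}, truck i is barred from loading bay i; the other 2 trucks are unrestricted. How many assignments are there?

Let Aᵢ (for i ∈ {5, 6}) be the placements that put truck i in its forbidden loading bay. Any j of these fix j positions, leaving (4−j)! ways to fill the rest, and there are C(2,j) ways to pick which j.
By inclusion–exclusion, the number of valid placements is Σ_{j=0}^{2} (−1)^j C(2,j)·(4−j)!.
Computing: 24 − 12 + 2 = 14.

14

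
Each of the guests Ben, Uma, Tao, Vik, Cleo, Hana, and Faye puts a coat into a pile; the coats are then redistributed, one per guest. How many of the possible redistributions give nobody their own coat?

1854

Count assignments avoiding every fixed point. For any j of the 7 guests fixed to their own coat, the other 7−j can be arranged in (7−j)! ways.
By inclusion–exclusion this is Σ_{j=0}^{7} (−1)^j C(7,j)·(7−j)!.
Computing: 5040 − 5040 + 2520 − 840 + 210 − 42 + 7 − 1 = 1854.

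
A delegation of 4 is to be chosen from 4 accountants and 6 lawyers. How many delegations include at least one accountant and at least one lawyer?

Unrestricted: C(10,4) = 210 ways to pick any 4 of the 10.
Selections missing a whole group: no accountants → C(6,4) = 15; no lawyers → C(4,4) = 1.
Both groups omitted at once is impossible, so 210 − 16 = 194.

194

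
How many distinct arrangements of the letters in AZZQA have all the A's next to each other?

12

Treat the 2 copies of A as a single block. The multiset to arrange is then {AA, Q, Z, Z}, 4 items in all.
That gives (4)!/(2!) = 12 arrangements.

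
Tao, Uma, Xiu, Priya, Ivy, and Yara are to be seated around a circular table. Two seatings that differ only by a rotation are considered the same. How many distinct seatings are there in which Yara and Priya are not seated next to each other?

Without the restriction there are (5)! = 120 seatings.
Those with Yara next to Priya: fuse the pair into one unit and seat 5 units around a circle — 2·(4)! = 48.
Subtracting, 120 − 48 = 72.

72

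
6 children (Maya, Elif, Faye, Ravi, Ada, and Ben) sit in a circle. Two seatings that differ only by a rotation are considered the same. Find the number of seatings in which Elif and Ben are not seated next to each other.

All circular seatings of 6 people number (5)! = 120.
Seatings with Elif beside Ben: treat them as a block with 2 internal orders, giving 2 × (4)! = 48.
Subtracting, 120 − 48 = 72.

72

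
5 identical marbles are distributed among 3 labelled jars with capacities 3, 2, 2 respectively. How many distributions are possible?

Without the upper bounds there are C(7,2) = 21 ways to split 5 among 3 jars.
Subtract solutions that violate a single cap (substitute x_i' = x_i − (cap_i+1)): x_1 ≥ 4 gives C(3,2) = 3; x_2 ≥ 3 gives C(4,2) = 6; x_3 ≥ 3 gives C(4,2) = 6. Together 15.
No two caps can be exceeded simultaneously, so the pair terms are all 0.
By inclusion–exclusion the count is 21 − 15 + 0 = 6.

6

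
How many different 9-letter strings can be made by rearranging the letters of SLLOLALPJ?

SLLOLALPJ has 9 letters with L appearing 4 times.
So there are 9! / (4!) = 15120 distinguishable arrangements.

15120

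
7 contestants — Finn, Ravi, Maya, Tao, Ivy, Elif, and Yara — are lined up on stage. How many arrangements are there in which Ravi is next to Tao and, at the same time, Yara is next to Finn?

Treat {Ravi,Tao} as one block (2 orders) and {Yara,Finn} as another (2 orders).
That leaves 5 units to arrange: 2 × 2 × 5! = 4 × 120 = 480.

480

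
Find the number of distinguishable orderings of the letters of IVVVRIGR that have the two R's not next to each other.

1260

There are 8!/(3!·2!·2!) = 1680 arrangements of IVVVRIGR in total.
If the two R's are adjacent, glue them into one block, leaving 7 items to arrange: (7)!/(3!·2!) = 420 ways.
Hence 1680 − 420 = 1260.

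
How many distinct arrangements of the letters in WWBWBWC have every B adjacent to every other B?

Treat the 2 copies of B as a single block. The multiset to arrange is then {BB, C, W, W, W, W}, 6 items in all.
That gives (6)!/(4!) = 30 arrangements.

30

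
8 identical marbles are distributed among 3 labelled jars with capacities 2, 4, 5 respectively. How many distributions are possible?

By stars and bars, unrestricted non-negative solutions to x_1+…+x_3 = 8 number C(8+2,2) = 45.
Subtract solutions that violate a single cap (substitute x_i' = x_i − (cap_i+1)): x_1 ≥ 3 gives C(7,2) = 21; x_2 ≥ 5 gives C(5,2) = 10; x_3 ≥ 6 gives C(4,2) = 6. Together 37.
Add back pairs where two caps are both exceeded: 1 + 0 + 0 = 1.
By inclusion–exclusion the count is 45 − 37 + 1 = 9.

9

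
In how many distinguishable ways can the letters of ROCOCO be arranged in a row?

ROCOCO has 6 letters with C appearing twice and O appearing 3 times.
So there are 6! / (3!·2!) = 60 distinguishable arrangements.

60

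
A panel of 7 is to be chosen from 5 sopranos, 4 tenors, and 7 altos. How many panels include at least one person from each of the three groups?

With no constraint there are C(16,7) = 11440 possible selections.
Selections missing a whole group: no sopranos → C(11,7) = 330; no tenors → C(12,7) = 792; no altos → C(9,7) = 36.
Add back selections omitting two groups (i.e. drawn from a single group): C(5,7) + C(4,7) + C(7,7) = 1.
By inclusion–exclusion: 11440 − 1158 + 1 = 10283.

10283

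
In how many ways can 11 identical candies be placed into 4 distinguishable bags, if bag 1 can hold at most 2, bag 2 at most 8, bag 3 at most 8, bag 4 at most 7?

160

Ignoring the caps, the number of non-negative solutions to x_1+…+x_4 = 11 is C(14,3) = 364.
Subtract solutions that violate a single cap (substitute x_i' = x_i − (cap_i+1)): x_1 ≥ 3 gives C(11,3) = 165; x_2 ≥ 9 gives C(5,3) = 10; x_3 ≥ 9 gives C(5,3) = 10; x_4 ≥ 8 gives C(6,3) = 20. Together 205.
Add back pairs where two caps are both exceeded: 0 + 0 + 1 + 0 + 0 + 0 = 1.
By inclusion–exclusion the count is 364 − 205 + 1 = 160.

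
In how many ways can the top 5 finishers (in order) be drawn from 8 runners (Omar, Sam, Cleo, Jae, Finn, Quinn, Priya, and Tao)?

6720

This is an ordered selection of 5 from 8: P(8,5).
That gives 8 × 7 × 6 × 5 × 4 = 6720.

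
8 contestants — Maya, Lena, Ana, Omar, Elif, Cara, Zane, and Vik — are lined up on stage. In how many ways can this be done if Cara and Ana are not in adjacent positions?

30240

Of the 8! = 40320 arrangements, those with Cara and Ana adjacent number 2 × 7! = 10080 (treat the pair as a block with 2 internal orders).
Complementary counting: 40320 − 10080 = 30240.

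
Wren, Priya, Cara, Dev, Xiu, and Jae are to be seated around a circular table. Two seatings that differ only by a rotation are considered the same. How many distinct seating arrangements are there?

Around a circle, 6 distinct people have 6!/6 = (5)! = 120 rotationally distinct seatings.

120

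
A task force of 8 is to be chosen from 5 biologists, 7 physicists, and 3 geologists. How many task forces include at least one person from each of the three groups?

5894

Total 8-person selections from all 15: C(15,8) = 6435.
Subtract selections that omit an entire group: no biologists → C(10,8) = 45; no physicists → C(8,8) = 1; no geologists → C(12,8) = 495.
Add back selections omitting two groups (i.e. drawn from a single group): C(5,8) + C(7,8) + C(3,8) = 0.
By inclusion–exclusion: 6435 − 541 + 0 = 5894.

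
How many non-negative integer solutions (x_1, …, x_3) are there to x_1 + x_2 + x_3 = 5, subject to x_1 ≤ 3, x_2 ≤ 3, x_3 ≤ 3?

12

Ignoring the caps, the number of non-negative solutions to x_1+…+x_3 = 5 is C(7,2) = 21.
Subtract solutions that violate a single cap (substitute x_i' = x_i − (cap_i+1)): x_1 ≥ 4 gives C(3,2) = 3; x_2 ≥ 4 gives C(3,2) = 3; x_3 ≥ 4 gives C(3,2) = 3. Together 9.
No two caps can be exceeded simultaneously, so the pair terms are all 0.
By inclusion–exclusion the count is 21 − 9 + 0 = 12.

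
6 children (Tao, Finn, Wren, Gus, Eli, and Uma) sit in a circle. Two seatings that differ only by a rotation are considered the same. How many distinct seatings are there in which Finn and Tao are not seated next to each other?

72

All circular seatings of 6 people number (5)! = 120.
Seatings with Finn beside Tao: treat them as a block with 2 internal orders, giving 2 × (4)! = 48.
Subtracting, 120 − 48 = 72.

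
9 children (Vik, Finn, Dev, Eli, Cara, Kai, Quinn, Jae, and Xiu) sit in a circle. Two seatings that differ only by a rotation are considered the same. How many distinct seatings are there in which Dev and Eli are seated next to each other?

Glue Dev and Eli into a block (2 internal orders). Seating 8 units around a circle gives (7)! arrangements.
So 2 × (7)! = 2 × 5040 = 10080.

10080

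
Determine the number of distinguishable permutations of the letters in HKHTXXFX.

3360

HKHTXXFX has 8 letters with H appearing twice and X appearing 3 times.
So there are 8! / (3!·2!) = 3360 distinguishable arrangements.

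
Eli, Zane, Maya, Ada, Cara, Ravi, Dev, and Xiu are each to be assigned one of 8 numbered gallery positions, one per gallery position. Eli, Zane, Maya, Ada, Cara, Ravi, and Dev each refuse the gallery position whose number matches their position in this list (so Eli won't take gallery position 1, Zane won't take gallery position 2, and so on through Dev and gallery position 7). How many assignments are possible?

Let Aᵢ (for 1 ≤ i ≤ 7) be the placements that put person i in their forbidden gallery position. Any j of these fix j positions, leaving (8−j)! ways to fill the rest, and there are C(7,j) ways to pick which j.
By inclusion–exclusion, the number of valid placements is Σ_{j=0}^{7} (−1)^j C(7,j)·(8−j)!.
Computing: 40320 − 35280 + 15120 − 4200 + 840 − 126 + 14 − 1 = 16687.

16687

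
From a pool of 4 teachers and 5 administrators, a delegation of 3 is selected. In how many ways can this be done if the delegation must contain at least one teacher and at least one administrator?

70

Total 3-person selections from all 9: C(9,3) = 84.
Selections missing a whole group: no teachers → C(5,3) = 10; no administrators → C(4,3) = 4.
Both groups omitted at once is impossible, so 84 − 14 = 70.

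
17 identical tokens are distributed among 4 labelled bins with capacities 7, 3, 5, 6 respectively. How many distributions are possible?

Without the upper bounds there are C(20,3) = 1140 ways to split 17 among 4 bins.
Subtract solutions that violate a single cap (substitute x_i' = x_i − (cap_i+1)): x_1 ≥ 8 gives C(12,3) = 220; x_2 ≥ 4 gives C(16,3) = 560; x_3 ≥ 6 gives C(14,3) = 364; x_4 ≥ 7 gives C(13,3) = 286. Together 1430.
Add back pairs where two caps are both exceeded: 56 + 20 + 10 + 120 + 84 + 35 = 325.
Subtract triples: 0 + 0 + 0 + 1 = 1.
By inclusion–exclusion the count is 1140 − 1430 + 325 − 1 = 34.

34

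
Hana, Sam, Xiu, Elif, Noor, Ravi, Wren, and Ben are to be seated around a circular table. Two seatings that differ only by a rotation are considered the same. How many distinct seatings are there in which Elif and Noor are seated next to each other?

1440

Glue Elif and Noor into a block (2 internal orders). Seating 7 units around a circle gives (6)! arrangements.
So 2 × (6)! = 2 × 720 = 1440.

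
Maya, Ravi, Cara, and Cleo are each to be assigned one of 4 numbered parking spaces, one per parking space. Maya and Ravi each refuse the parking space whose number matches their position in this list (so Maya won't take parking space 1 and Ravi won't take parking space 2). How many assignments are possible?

14

Let Aᵢ (for i ∈ {1, 2}) be the placements that put person i in their forbidden parking space. Any j of these fix j positions, leaving (4−j)! ways to fill the rest, and there are C(2,j) ways to pick which j.
By inclusion–exclusion, the number of valid placements is Σ_{j=0}^{2} (−1)^j C(2,j)·(4−j)!.
Computing: 24 − 12 + 2 = 14.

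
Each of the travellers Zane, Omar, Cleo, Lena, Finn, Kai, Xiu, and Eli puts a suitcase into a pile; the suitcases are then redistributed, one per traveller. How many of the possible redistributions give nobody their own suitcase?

14833

Count assignments avoiding every fixed point. For any j of the 8 travellers fixed to their own suitcase, the other 8−j can be arranged in (8−j)! ways.
By inclusion–exclusion this is Σ_{j=0}^{8} (−1)^j C(8,j)·(8−j)!.
Computing: 40320 − 40320 + 20160 − 6720 + 1680 − 336 + 56 − 8 + 1 = 14833.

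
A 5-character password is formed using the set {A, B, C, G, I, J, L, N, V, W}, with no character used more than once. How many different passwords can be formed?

With no repetition, fill the 5 characters in order: 10 choices, then 9, down to 6.
10 × 9 × 8 × 7 × 6 = 30240.

30240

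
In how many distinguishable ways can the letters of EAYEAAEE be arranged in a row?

280

EAYEAAEE has 8 letters with A appearing 3 times and E appearing 4 times.
The number of distinct arrangements is 8!/(4!·3!) = 40320/144 = 280.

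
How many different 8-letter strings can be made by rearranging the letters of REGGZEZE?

1680

Letter multiplicities in REGGZEZE: E×3, G×2, R×1, Z×2.
So there are 8! / (3!·2!·2!) = 1680 distinguishable arrangements.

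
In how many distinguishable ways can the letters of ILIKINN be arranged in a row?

420

ILIKINN has 7 letters with I appearing 3 times and N appearing twice.
So there are 7! / (3!·2!) = 420 distinguishable arrangements.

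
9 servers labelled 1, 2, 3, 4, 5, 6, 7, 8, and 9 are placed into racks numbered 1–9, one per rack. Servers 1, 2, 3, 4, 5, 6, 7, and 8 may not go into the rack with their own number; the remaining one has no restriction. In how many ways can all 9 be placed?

Let Aᵢ (for 1 ≤ i ≤ 8) be the placements that put server i in its forbidden rack. Any j of these fix j positions, leaving (9−j)! ways to fill the rest, and there are C(8,j) ways to pick which j.
By inclusion–exclusion, the number of valid placements is Σ_{j=0}^{8} (−1)^j C(8,j)·(9−j)!.
Computing: 362880 − 322560 + 141120 − 40320 + 8400 − 1344 + 168 − 16 + 1 = 148329.

148329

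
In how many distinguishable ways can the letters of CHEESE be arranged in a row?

The 6 letters of CHEESE have repeats: E appearing 3 times.
The number of distinct arrangements is 6!/(3!) = 720/6 = 120.

120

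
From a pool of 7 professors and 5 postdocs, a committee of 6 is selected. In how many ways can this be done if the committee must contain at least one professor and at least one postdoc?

917

Total 6-person selections from all 12: C(12,6) = 924.
Selections missing a whole group: no professors → C(5,6) = 0; no postdocs → C(7,6) = 7.
Both groups omitted at once is impossible, so 924 − 7 = 917.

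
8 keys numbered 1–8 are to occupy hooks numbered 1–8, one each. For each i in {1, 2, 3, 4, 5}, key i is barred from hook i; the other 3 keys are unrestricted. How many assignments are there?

Let Aᵢ (for 1 ≤ i ≤ 5) be the placements that put key i in its forbidden hook. Any j of these fix j positions, leaving (8−j)! ways to fill the rest, and there are C(5,j) ways to pick which j.
By inclusion–exclusion, the number of valid placements is Σ_{j=0}^{5} (−1)^j C(5,j)·(8−j)!.
Computing: 40320 − 25200 + 7200 − 1200 + 120 − 6 = 21234.

21234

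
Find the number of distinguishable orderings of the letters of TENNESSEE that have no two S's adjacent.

There are 9!/(4!·2!·2!) = 3780 arrangements of TENNESSEE in total.
Arrangements with the S's together: treat SS as one letter, giving (8)!/(4!·2!) = 840.
Subtracting, 3780 − 840 = 2940 arrangements keep the S's apart.

2940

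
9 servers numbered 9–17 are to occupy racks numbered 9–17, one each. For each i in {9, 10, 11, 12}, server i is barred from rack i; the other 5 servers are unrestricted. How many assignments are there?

229080

Let Aᵢ (for 9 ≤ i ≤ 12) be the placements that put server i in its forbidden rack. Any j of these fix j positions, leaving (9−j)! ways to fill the rest, and there are C(4,j) ways to pick which j.
By inclusion–exclusion, the number of valid placements is Σ_{j=0}^{4} (−1)^j C(4,j)·(9−j)!.
Computing: 362880 − 161280 + 30240 − 2880 + 120 = 229080.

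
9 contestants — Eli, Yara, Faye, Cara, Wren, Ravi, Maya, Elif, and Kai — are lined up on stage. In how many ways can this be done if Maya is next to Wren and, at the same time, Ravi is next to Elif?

Treat {Maya,Wren} as one block (2 orders) and {Ravi,Elif} as another (2 orders).
That leaves 7 units to arrange: 2 × 2 × 7! = 4 × 5040 = 20160.

20160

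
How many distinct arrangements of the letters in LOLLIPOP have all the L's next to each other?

Treat the 3 copies of L as a single block. The multiset to arrange is then {LLL, I, O, O, P, P}, 6 items in all.
That gives (6)!/(2!·2!) = 180 arrangements.

180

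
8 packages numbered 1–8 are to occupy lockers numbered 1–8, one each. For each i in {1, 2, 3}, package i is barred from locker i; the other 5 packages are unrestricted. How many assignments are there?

27240

Let Aᵢ (for i ∈ {1, 2, 3}) be the placements that put package i in its forbidden locker. Any j of these fix j positions, leaving (8−j)! ways to fill the rest, and there are C(3,j) ways to pick which j.
By inclusion–exclusion, the number of valid placements is Σ_{j=0}^{3} (−1)^j C(3,j)·(8−j)!.
Computing: 40320 − 15120 + 2160 − 120 = 27240.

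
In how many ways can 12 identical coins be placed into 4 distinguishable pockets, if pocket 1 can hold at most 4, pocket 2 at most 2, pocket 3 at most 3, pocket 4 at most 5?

By stars and bars, unrestricted non-negative solutions to x_1+…+x_4 = 12 number C(12+3,3) = 455.
Subtract solutions that violate a single cap (substitute x_i' = x_i − (cap_i+1)): x_1 ≥ 5 gives C(10,3) = 120; x_2 ≥ 3 gives C(12,3) = 220; x_3 ≥ 4 gives C(11,3) = 165; x_4 ≥ 6 gives C(9,3) = 84. Together 589.
Add back pairs where two caps are both exceeded: 35 + 20 + 4 + 56 + 20 + 10 = 145.
Subtract triples: 1 + 0 + 0 + 0 = 1.
By inclusion–exclusion the count is 455 − 589 + 145 − 1 = 10.

10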